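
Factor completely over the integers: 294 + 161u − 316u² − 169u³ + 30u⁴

Among the possible rational roots, u = 1 is a root, giving the factor (u − 1) and quotient 30u³ − 139u² − 455u − 294.
Then u = 7 is a root, giving the factor (u − 7) and quotient 30u² + 71u + 42.
The remaining quadratic factors as (6u + 7)(5u + 6).

(5u + 6)(6u + 7)(u − 1)(u − 7)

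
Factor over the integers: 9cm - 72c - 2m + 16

(9c - 2)(m - 8)

Group as (9cm - 72c) + (-2m + 16) = 9c(m - 8) - 2(m - 8).
Both groups share the factor (m - 8).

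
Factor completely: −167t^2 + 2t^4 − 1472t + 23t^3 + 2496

(2t − 3)(t + 13)(t + 8)(t − 8)

Trying the rational-root candidates, t = −13 is a root, so (t + 13) divides it; the quotient is 2t^3 − 3t^2 − 128t + 192.
Continuing, t = −8 is a root, giving the factor (t + 8) and quotient 2t^2 − 19t + 24.
The remaining quadratic factors as (t − 8)(2t − 3).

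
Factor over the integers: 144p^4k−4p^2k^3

4kp^2(6p−k)(6p+k)

Every term has a factor of 4p^2k. Then 36p^2−k^2 = (6p)² − (k)².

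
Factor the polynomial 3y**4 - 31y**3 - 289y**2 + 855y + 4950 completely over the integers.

By the rational root theorem, y = -11/3 is a root, so (3y + 11) divides it; the quotient is y**3 - 14y**2 - 45y + 450.
Next, y = -6 is a root, so (y + 6) is a factor; dividing leaves y**2 - 20y + 75.
The remaining quadratic factors as (y - 15)(y - 5).

(3y + 11)(y + 6)(y - 15)(y - 5)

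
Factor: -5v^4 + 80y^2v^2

5v^2(4y - v)(4y + v)

Every term has a factor of 5v^2. Then 16y^2 - v^2 = (4y)² − (v)².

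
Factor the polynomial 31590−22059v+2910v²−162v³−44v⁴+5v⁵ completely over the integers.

(5v−9)(v+9)(v−10)(v²−6v+39)

Among the possible rational roots, v = 9/5 is a root, giving the factor (5v−9) and quotient v⁴−7v³−45v²+501v−3510.
Continuing, v = 10 is a root, so (v−10) is a factor; dividing leaves v³+3v²−15v+351.
Then v = −9 is a root, giving the factor (v+9) and quotient v²−6v+39.
The quadratic v²−6v+39 has discriminant −120 < 0 and is irreducible over ℤ.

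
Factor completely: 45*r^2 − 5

5*(3*r + 1)*(3*r − 1)

Every term has a factor of 5. Then 9*r^2 − 1 = (3*r)² − (1)².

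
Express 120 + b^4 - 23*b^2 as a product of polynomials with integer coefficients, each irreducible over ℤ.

(b^2 - 15)*(b^2 - 8)

Substitute u = b^2 to get a quadratic in u, then factor.
b^2 - 8 is irreducible over ℤ (8 is not a perfect square).
b^2 - 15 is irreducible over ℤ (15 is not a perfect square).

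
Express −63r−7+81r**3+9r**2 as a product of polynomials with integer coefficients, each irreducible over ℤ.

(9r+1)(9r**2−7)

Group as (81r**3−63r) + (9r**2−7) = 9r(9r**2−7) + (9r**2−7).
Both groups share the factor (9r**2−7).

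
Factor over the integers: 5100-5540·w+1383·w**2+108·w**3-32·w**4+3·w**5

(3·w-5)·(w+6)·(w-2)·(w**2-13·w+85)

Testing divisors of the constant over divisors of the leading coefficient, w = -6 is a root, giving the factor (w+6) and quotient 3·w**4-50·w**3+408·w**2-1065·w+850.
Next, w = 2 is a root, so (w-2) divides it; the quotient is 3·w**3-44·w**2+320·w-425.
Continuing, w = 5/3 is a root, giving the factor (3·w-5) and quotient w**2-13·w+85.
The quadratic w**2-13·w+85 has discriminant -171 < 0 and is irreducible over ℤ.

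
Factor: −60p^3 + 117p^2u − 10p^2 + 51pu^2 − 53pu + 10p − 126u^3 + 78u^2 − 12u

Group: 3p(−20p^2 + 59pu − 10p − 42u^2 + 12u) + (3u − 1)(−20p^2 + 59pu − 10p − 42u^2 + 12u); both groups contain (−20p^2 + 59pu − 10p − 42u^2 + 12u), so (3p + 3u − 1) is a factor with cofactor −20p^2 + 59pu − 10p − 42u^2 + 12u.
The cofactor groups again: −20p^2 + 59pu − 10p − 42u^2 + 12u = −5p(4p − 7u + 2) + 6u(4p − 7u + 2); both groups contain (4p − 7u + 2), giving −(5p − 6u)(4p − 7u + 2).

−(3p + 3u − 1)(4p − 7u + 2)(5p − 6u)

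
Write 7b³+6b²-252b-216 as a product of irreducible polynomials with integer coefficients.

By the rational root theorem, b = -6 is a root, so (b+6) is a factor; dividing leaves 7b²-36b-36.
The remaining quadratic factors as (b-6)(7b+6).

(7b+6)(b+6)(b-6)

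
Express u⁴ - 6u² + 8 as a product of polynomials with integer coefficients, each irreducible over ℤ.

(u + 2)(u - 2)(u² - 2)

Substitute w = u² to get a quadratic in w, then factor.
u² - 2 is irreducible over ℤ (2 is not a perfect square).
u² - 4 is a difference of squares.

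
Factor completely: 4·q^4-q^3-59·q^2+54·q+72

(4·q+3)·(q+4)·(q-2)·(q-3)

Trying the rational-root candidates, q = 3 is a root, giving the factor (q-3) and quotient 4·q^3+11·q^2-26·q-24.
Then q = -3/4 is a root, so (4·q+3) is a factor; dividing leaves q^2+2·q-8.
The remaining quadratic factors as (q-2)(q+4).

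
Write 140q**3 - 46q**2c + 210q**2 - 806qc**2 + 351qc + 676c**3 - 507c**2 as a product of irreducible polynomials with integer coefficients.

(14q - 13c)(2q - 4c + 3)(5q + 13c)

Group: 2q(70q**2 + 117qc - 169c**2) + (-4c + 3)(70q**2 + 117qc - 169c**2); both groups contain (70q**2 + 117qc - 169c**2), so (2q - 4c + 3) is a factor with cofactor 70q**2 + 117qc - 169c**2.
The cofactor groups again: 70q**2 + 117qc - 169c**2 = 5q(14q - 13c) + 13c(14q - 13c); both groups contain (14q - 13c), giving (5q + 13c)(14q - 13c).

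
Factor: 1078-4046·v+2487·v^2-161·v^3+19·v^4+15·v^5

(3·v-1)·(5·v-7)·(v+7)·(v^2-4·v+22)

Among the possible rational roots, v = 7/5 is a root, so (5·v-7) is a factor; dividing leaves 3·v^4+8·v^3-21·v^2+468·v-154.
Next, v = -7 is a root, so (v+7) is a factor; dividing leaves 3·v^3-13·v^2+70·v-22.
Continuing, v = 1/3 is a root, so (3·v-1) is a factor; dividing leaves v^2-4·v+22.
The quadratic v^2-4·v+22 has discriminant -72 < 0 and is irreducible over ℤ.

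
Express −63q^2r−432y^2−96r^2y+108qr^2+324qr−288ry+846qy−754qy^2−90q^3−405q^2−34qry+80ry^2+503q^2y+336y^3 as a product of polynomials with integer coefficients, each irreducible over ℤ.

Group: 9q(−10q^2−7qr+47qy−45q+12r^2−10ry+36r−42y^2+54y) − 8y(−10q^2−7qr+47qy−45q+12r^2−10ry+36r−42y^2+54y); both groups contain (−10q^2−7qr+47qy−45q+12r^2−10ry+36r−42y^2+54y), so (9q−8y) is a factor with cofactor −10q^2−7qr+47qy−45q+12r^2−10ry+36r−42y^2+54y.
The cofactor groups again: −10q^2−7qr+47qy−45q+12r^2−10ry+36r−42y^2+54y = −5q(2q+3r−7y+9) + (4r+6y)(2q+3r−7y+9); both groups contain (2q+3r−7y+9), giving −(5q−4r−6y)(2q+3r−7y+9).

−(2q+3r−7y+9)(5q−4r−6y)(9q−8y)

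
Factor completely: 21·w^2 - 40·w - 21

(3·w - 7)·(7·w + 3)

Need a pair with product 21·(-21) = -441 and sum -40: that's -49 and 9.
Split the middle term: 21·w^2 - 49·w + 9·w - 21 = 7·w·(3·w - 7) + 3·(3·w - 7).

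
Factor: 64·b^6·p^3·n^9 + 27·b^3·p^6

b^3·p^3·(4·b·n^3 + 3·p)·(16·b^2·n^6 - 12·b·p·n^3 + 9·p^2)

Pull out the common factor b^3·p^3, leaving 64·b^3·n^9 + 27·p^3.
Recognize a sum of cubes with the parts 4·b·n^3 and 3·p.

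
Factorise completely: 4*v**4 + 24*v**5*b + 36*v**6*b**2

4*v**4*(3*v*b + 1)**2

Every term has a factor of 4*v**4; factoring it out leaves 9*v**2*b**2 + 6*v*b + 1.
Recognize a perfect-square trinomial with the parts 3*v*b and 1.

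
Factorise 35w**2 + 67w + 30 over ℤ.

(5w + 6)(7w + 5)

Need a pair with product 35·30 = 1050 and sum 67: that's 25 and 42.
Split the middle term: 35w**2 + 25w + 42w + 30 = 5w(7w + 5) + 6(7w + 5).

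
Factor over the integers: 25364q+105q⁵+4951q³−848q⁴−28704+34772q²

(3q+8)(5q−3)(7q+13)(q²−12q+92)

By the rational root theorem, q = 3/5 is a root, so (5q−3) divides it; the quotient is 21q⁴−157q³+896q²+7492q+9568.
Next, q = −8/3 is a root, so (3q+8) divides it; the quotient is 7q³−71q²+488q+1196.
Then q = −13/7 is a root, giving the factor (7q+13) and quotient q²−12q+92.
The quadratic q²−12q+92 has discriminant −224 < 0 and is irreducible over ℤ.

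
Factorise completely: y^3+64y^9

Factor out y^3 first: what remains is 64y^6+1.
Recognize a sum of cubes with the parts 4y^2 and 1.

y^3(4y^2+1)(16y^4-4y^2+1)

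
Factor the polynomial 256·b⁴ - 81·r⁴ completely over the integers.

(4·b + 3·r)·(4·b - 3·r)·(16·b² + 9·r²)

Difference of squares twice: with A = 4·b and B = 3·r, A⁴ − B⁴ = (A² − B²)(A² + B²), and A² − B² factors again.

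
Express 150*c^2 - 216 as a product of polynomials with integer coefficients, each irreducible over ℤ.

6*(5*c + 6)*(5*c - 6)

Pull out the common factor 6; 25*c^2 - 36 is a difference of squares.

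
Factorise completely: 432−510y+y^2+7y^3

By the rational root theorem, y = −9 is a root, so (y+9) is a factor; dividing leaves 7y^2−62y+48.
The remaining quadratic factors as (7y−6)(y−8).

(7y−6)(y+9)(y−8)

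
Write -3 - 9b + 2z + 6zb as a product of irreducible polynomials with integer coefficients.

Group as (6zb + 2z) + (-9b - 3) = 2z(3b + 1) - 3(3b + 1).
Both groups share the factor (3b + 1).

(2z - 3)(3b + 1)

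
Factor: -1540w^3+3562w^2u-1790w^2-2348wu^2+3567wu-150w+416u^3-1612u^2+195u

Group: 10w(-154w^2+156wu-179w-32u^2+124u-15) - 13u(-154w^2+156wu-179w-32u^2+124u-15); both groups contain (-154w^2+156wu-179w-32u^2+124u-15), so (10w-13u) is a factor with cofactor -154w^2+156wu-179w-32u^2+124u-15.
The cofactor groups again: -154w^2+156wu-179w-32u^2+124u-15 = -14w(11w-8u+1) + (4u-15)(11w-8u+1); both groups contain (11w-8u+1), giving -(14w-4u+15)(11w-8u+1).

-(10w-13u)(14w-4u+15)(11w-8u+1)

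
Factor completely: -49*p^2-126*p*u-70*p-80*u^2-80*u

Group: -7*p*(7*p+10*u+10) - 8*u*(7*p+10*u+10); both groups contain (7*p+10*u+10).

-(7*p+10*u+10)*(7*p+8*u)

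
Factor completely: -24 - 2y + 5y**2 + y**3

(y + 3)(y + 4)(y - 2)

Trying the rational-root candidates, y = -4 is a root, so (y + 4) is a factor; dividing leaves y**2 + y - 6.
The remaining quadratic factors as (y + 3)(y - 2).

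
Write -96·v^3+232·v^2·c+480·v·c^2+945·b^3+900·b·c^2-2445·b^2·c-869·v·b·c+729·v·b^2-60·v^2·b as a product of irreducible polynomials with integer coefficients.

-(3·v-9·b+4·c)·(8·v+15·b)·(4·v+7·b-15·c)

Group: 3·v·(-32·v^2-116·v·b+120·v·c-105·b^2+225·b·c) + (-9·b+4·c)·(-32·v^2-116·v·b+120·v·c-105·b^2+225·b·c); both groups contain (-32·v^2-116·v·b+120·v·c-105·b^2+225·b·c), so (3·v-9·b+4·c) is a factor with cofactor -32·v^2-116·v·b+120·v·c-105·b^2+225·b·c.
The cofactor groups again: -32·v^2-116·v·b+120·v·c-105·b^2+225·b·c = -8·v·(4·v+7·b-15·c) - 15·b·(4·v+7·b-15·c); both groups contain (4·v+7·b-15·c), giving -(8·v+15·b)·(4·v+7·b-15·c).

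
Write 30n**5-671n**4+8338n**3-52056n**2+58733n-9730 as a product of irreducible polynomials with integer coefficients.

Among the possible rational roots, n = 1/5 is a root, so (5n-1) divides it; the quotient is 6n**4-133n**3+1641n**2-10083n+9730.
Then n = 10 is a root, giving the factor (n-10) and quotient 6n**3-73n**2+911n-973.
Then n = 7/6 is a root, giving the factor (6n-7) and quotient n**2-11n+139.
The quadratic n**2-11n+139 has discriminant -435 < 0 and is irreducible over ℤ.

(5n-1)(6n-7)(n-10)(n**2-11n+139)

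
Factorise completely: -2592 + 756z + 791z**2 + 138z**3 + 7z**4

Testing divisors of the constant over divisors of the leading coefficient, z = -4 is a root, giving the factor (z + 4) and quotient 7z**3 + 110z**2 + 351z - 648.
Next, z = -8 is a root, so (z + 8) divides it; the quotient is 7z**2 + 54z - 81.
The remaining quadratic factors as (7z - 9)(z + 9).

(7z - 9)(z + 4)(z + 8)(z + 9)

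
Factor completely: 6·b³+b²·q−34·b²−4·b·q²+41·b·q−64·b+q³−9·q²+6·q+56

Group: 2·b·(3·b²+2·b·q−23·b−q²+5·q+14) + (−q+4)·(3·b²+2·b·q−23·b−q²+5·q+14); both groups contain (3·b²+2·b·q−23·b−q²+5·q+14), so (2·b−q+4) is a factor with cofactor 3·b²+2·b·q−23·b−q²+5·q+14.
The cofactor groups again: 3·b²+2·b·q−23·b−q²+5·q+14 = 3·b·(b+q−7) + (−q−2)·(b+q−7); both groups contain (b+q−7), giving (3·b−q−2)·(b+q−7).

(2·b−q+4)·(3·b−q−2)·(b+q−7)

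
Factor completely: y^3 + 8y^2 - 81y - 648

(y + 8)(y + 9)(y - 9)

Trying the rational-root candidates, y = -9 is a root, giving the factor (y + 9) and quotient y^2 - y - 72.
The remaining quadratic factors as (y + 8)(y - 9).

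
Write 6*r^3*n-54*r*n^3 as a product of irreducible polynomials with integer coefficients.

Factor out 6*r*n, leaving r^2-9*n^2, which is a difference of two squares.

6*n*r*(r-3*n)*(r+3*n)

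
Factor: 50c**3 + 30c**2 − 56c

Pull out the common factor 2c, then factor the remaining trinomial.

2c(5c + 7)(5c − 4)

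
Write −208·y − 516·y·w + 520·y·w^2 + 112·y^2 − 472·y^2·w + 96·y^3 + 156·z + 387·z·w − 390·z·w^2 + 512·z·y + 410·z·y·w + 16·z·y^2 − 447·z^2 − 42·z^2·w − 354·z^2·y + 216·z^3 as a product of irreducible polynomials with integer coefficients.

(9·z + 4·y − 13·w − 4)·(3·z − 4·y)·(8·z − 6·y + 10·w − 13)

Group: 9·z·(24·z^2 − 50·z·y + 30·z·w − 39·z + 24·y^2 − 40·y·w + 52·y) + (4·y − 13·w − 4)·(24·z^2 − 50·z·y + 30·z·w − 39·z + 24·y^2 − 40·y·w + 52·y); both groups contain (24·z^2 − 50·z·y + 30·z·w − 39·z + 24·y^2 − 40·y·w + 52·y), so (9·z + 4·y − 13·w − 4) is a factor with cofactor 24·z^2 − 50·z·y + 30·z·w − 39·z + 24·y^2 − 40·y·w + 52·y.
The cofactor groups again: 24·z^2 − 50·z·y + 30·z·w − 39·z + 24·y^2 − 40·y·w + 52·y = 3·z·(8·z − 6·y + 10·w − 13) − 4·y·(8·z − 6·y + 10·w − 13); both groups contain (8·z − 6·y + 10·w − 13), giving (3·z − 4·y)·(8·z − 6·y + 10·w − 13).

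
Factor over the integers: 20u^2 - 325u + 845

Pull out the common factor 5, then factor the remaining trinomial.

5(4u - 13)(u - 13)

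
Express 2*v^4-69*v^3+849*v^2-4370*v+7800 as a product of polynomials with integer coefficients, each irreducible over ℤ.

Trying the rational-root candidates, v = 13 is a root, giving the factor (v-13) and quotient 2*v^3-43*v^2+290*v-600.
Then v = 4 is a root, giving the factor (v-4) and quotient 2*v^2-35*v+150.
The remaining quadratic factors as (2*v-15)(v-10).

(2*v-15)*(v-10)*(v-13)*(v-4)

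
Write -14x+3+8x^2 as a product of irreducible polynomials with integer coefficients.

Need a pair with product 8·3 = 24 and sum -14: that's -2 and -12.
Split the middle term: 8x^2-2x - 12x+3 = 2x(4x-1) - 3(4x-1).

(2x-3)(4x-1)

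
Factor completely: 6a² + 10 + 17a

(6a + 5)(a + 2)

Need a pair with product 6·10 = 60 and sum 17: that's 5 and 12.
Split the middle term: 6a² + 5a + 12a + 10 = a(6a + 5) + 2(6a + 5).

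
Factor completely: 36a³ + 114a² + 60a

Pull out the common factor 6a, then factor the remaining trinomial.

6a(2a + 5)(3a + 2)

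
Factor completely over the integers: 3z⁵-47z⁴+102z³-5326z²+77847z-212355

(3z-11)(z-15)(z-9)(z²+12z+143)

By the rational root theorem, z = 15 is a root, giving the factor (z-15) and quotient 3z⁴-2z³+72z²-4246z+14157.
Next, z = 11/3 is a root, so (3z-11) is a factor; dividing leaves z³+3z²+35z-1287.
Then z = 9 is a root, so (z-9) is a factor; dividing leaves z²+12z+143.
The quadratic z²+12z+143 has discriminant -428 < 0 and is irreducible over ℤ.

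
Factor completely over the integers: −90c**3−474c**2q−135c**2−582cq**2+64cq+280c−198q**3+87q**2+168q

−(3c+11q+8)(5c+3q)(6c+6q−7)

Group: 6c(−15c**2−64cq−40c−33q**2−24q) + (6q−7)(−15c**2−64cq−40c−33q**2−24q); both groups contain (−15c**2−64cq−40c−33q**2−24q), so (6c+6q−7) is a factor with cofactor −15c**2−64cq−40c−33q**2−24q.
The cofactor groups again: −15c**2−64cq−40c−33q**2−24q = −5c(3c+11q+8) − 3q(3c+11q+8); both groups contain (3c+11q+8), giving −(5c+3q)(3c+11q+8).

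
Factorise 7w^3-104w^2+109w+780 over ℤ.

Testing divisors of the constant over divisors of the leading coefficient, w = -15/7 is a root, so (7w+15) divides it; the quotient is w^2-17w+52.
The remaining quadratic factors as (w-4)(w-13).

(7w+15)(w-13)(w-4)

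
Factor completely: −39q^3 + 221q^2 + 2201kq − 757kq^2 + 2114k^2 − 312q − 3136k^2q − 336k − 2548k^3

Group: 14k(−182k^2 − 211kq + 112k − 39q^2 + 104q) + (q − 3)(−182k^2 − 211kq + 112k − 39q^2 + 104q); both groups contain (−182k^2 − 211kq + 112k − 39q^2 + 104q), so (14k + q − 3) is a factor with cofactor −182k^2 − 211kq + 112k − 39q^2 + 104q.
The cofactor groups again: −182k^2 − 211kq + 112k − 39q^2 + 104q = −14k(13k + 3q − 8) − 13q(13k + 3q − 8); both groups contain (13k + 3q − 8), giving −(14k + 13q)(13k + 3q − 8).

−(13k + 3q − 8)(14k + 13q)(14k + q − 3)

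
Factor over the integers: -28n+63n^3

Factor out 7n, leaving 9n^2-4, which is a difference of two squares.

7n(3n+2)(3n-2)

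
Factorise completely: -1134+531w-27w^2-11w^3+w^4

Among the possible rational roots, w = 9 is a root, so (w-9) is a factor; dividing leaves w^3-2w^2-45w+126.
Next, w = 6 is a root, so (w-6) divides it; the quotient is w^2+4w-21.
The remaining quadratic factors as (w+7)(w-3).

(w+7)(w-3)(w-6)(w-9)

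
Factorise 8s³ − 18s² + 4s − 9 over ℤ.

Group as (8s³ + 4s) + (−18s² − 9) = 4s(2s² + 1) − 9(2s² + 1).
Both groups share the factor (2s² + 1).

(4s − 9)(2s² + 1)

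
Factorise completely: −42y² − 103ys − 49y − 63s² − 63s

Group: −6y(7y + 9s) + (−7s − 7)(7y + 9s); both groups contain (7y + 9s).

−(6y + 7s + 7)(7y + 9s)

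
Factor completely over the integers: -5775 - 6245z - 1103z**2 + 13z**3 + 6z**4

(6z + 7)(z + 11)(z + 5)(z - 15)

Testing divisors of the constant over divisors of the leading coefficient, z = -5 is a root, so (z + 5) divides it; the quotient is 6z**3 - 17z**2 - 1018z - 1155.
Continuing, z = -11 is a root, so (z + 11) divides it; the quotient is 6z**2 - 83z - 105.
The remaining quadratic factors as (6z + 7)(z - 15).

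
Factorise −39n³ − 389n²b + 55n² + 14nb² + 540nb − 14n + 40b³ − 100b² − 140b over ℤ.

−(3n − b − 1)(n + 10b)(13n + 4b − 14)

Group: 13n(−3n² − 29nb + n + 10b² + 10b) + (4b − 14)(−3n² − 29nb + n + 10b² + 10b); both groups contain (−3n² − 29nb + n + 10b² + 10b), so (13n + 4b − 14) is a factor with cofactor −3n² − 29nb + n + 10b² + 10b.
The cofactor groups again: −3n² − 29nb + n + 10b² + 10b = −3n(n + 10b) + (b + 1)(n + 10b); both groups contain (n + 10b), giving −(3n − b − 1)(n + 10b).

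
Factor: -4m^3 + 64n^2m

Factor out 4m, leaving 16n^2 - m^2, which is a difference of two squares.

4m(4n - m)(4n + m)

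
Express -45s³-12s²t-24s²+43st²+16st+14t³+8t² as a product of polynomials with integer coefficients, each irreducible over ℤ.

Group: 3s(-15s²+st-8s+14t²+8t) + t(-15s²+st-8s+14t²+8t); both groups contain (-15s²+st-8s+14t²+8t), so (3s+t) is a factor with cofactor -15s²+st-8s+14t²+8t.
The cofactor groups again: -15s²+st-8s+14t²+8t = -15s(s-t) + (-14t-8)(s-t); both groups contain (s-t), giving -(15s+14t+8)(s-t).

-(15s+14t+8)(3s+t)(s-t)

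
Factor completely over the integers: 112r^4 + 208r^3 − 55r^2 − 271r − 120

(4r + 3)(4r + 5)(7r − 8)(r + 1)

Among the possible rational roots, r = −1 is a root, so (r + 1) is a factor; dividing leaves 112r^3 + 96r^2 − 151r − 120.
Continuing, r = −5/4 is a root, giving the factor (4r + 5) and quotient 28r^2 − 11r − 24.
The remaining quadratic factors as (7r − 8)(4r + 3).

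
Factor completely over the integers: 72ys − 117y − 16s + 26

Group as (72ys − 117y) + (−16s + 26) = 9y(8s − 13) − 2(8s − 13).
Both groups share the factor (8s − 13).

(8s − 13)(9y − 2)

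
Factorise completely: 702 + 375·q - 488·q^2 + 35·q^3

(5·q - 9)·(7·q + 6)·(q - 13)

Trying the rational-root candidates, q = -6/7 is a root, so (7·q + 6) divides it; the quotient is 5·q^2 - 74·q + 117.
The remaining quadratic factors as (q - 13)(5·q - 9).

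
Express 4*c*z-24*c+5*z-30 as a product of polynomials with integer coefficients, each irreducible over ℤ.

(4*c+5)*(z-6)

Group as (4*c*z-24*c) + (5*z-30) = 4*c*(z-6) + 5*(z-6).
Both groups share the factor (z-6).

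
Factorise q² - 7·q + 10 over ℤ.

Two integers with product 10 and sum -7 are -2 and -5.

(q - 2)·(q - 5)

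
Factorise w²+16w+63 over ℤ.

Two integers with product 63 and sum 16 are 9 and 7.

(w+7)(w+9)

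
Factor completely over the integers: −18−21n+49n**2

(7n+3)(7n−6)

Need a pair with product 49·(−18) = −882 and sum −21: that's 21 and −42.
Split the middle term: 49n**2+21n − 42n−18 = 7n(7n+3) − 6(7n+3).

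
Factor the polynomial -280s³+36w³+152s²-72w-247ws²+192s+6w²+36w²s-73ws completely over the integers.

Group: 2w(18w²-27ws-24w-56s²+64s) + (5s+3)(18w²-27ws-24w-56s²+64s); both groups contain (18w²-27ws-24w-56s²+64s), so (2w+5s+3) is a factor with cofactor 18w²-27ws-24w-56s²+64s.
The cofactor groups again: 18w²-27ws-24w-56s²+64s = 6w(3w-8s) + (7s-8)(3w-8s); both groups contain (3w-8s), giving (6w+7s-8)(3w-8s).

(3w-8s)(2w+5s+3)(6w+7s-8)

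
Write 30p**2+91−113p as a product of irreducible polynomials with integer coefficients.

Need a pair with product 30·91 = 2730 and sum −113: that's −78 and −35.
Split the middle term: 30p**2−78p − 35p+91 = 6p(5p−13) − 7(5p−13).

(5p−13)(6p−7)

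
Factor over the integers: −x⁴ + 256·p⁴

Difference of squares twice: with A = 4·p and B = x, A⁴ − B⁴ = (A² − B²)(A² + B²), and A² − B² factors again.

(4·p + x)·(4·p − x)·(16·p² + x²)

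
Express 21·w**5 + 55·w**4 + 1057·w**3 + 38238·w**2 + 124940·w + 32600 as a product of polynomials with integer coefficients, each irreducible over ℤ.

(3·w + 10)·(7·w + 2)·(w + 10)·(w**2 − 11·w + 163)

By the rational root theorem, w = −10/3 is a root, so (3·w + 10) divides it; the quotient is 7·w**4 − 5·w**3 + 369·w**2 + 11516·w + 3260.
Continuing, w = −10 is a root, so (w + 10) is a factor; dividing leaves 7·w**3 − 75·w**2 + 1119·w + 326.
Then w = −2/7 is a root, so (7·w + 2) divides it; the quotient is w**2 − 11·w + 163.
The quadratic w**2 − 11·w + 163 has discriminant −531 < 0 and is irreducible over ℤ.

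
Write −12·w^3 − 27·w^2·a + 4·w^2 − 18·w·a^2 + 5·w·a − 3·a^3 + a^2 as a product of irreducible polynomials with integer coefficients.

Group: 3·w·(−4·w^2 − 5·w·a − a^2) + (3·a − 1)·(−4·w^2 − 5·w·a − a^2); both groups contain (−4·w^2 − 5·w·a − a^2), so (3·w + 3·a − 1) is a factor with cofactor −4·w^2 − 5·w·a − a^2.
The cofactor groups again: −4·w^2 − 5·w·a − a^2 = −w·(4·w + a) − a·(4·w + a); both groups contain (4·w + a), giving −(w + a)·(4·w + a).

−(3·w + 3·a − 1)·(4·w + a)·(w + a)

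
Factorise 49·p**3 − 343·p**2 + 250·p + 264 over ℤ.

(7·p + 4)·(7·p − 11)·(p − 6)

Among the possible rational roots, p = 11/7 is a root, so (7·p − 11) is a factor; dividing leaves 7·p**2 − 38·p − 24.
The remaining quadratic factors as (7·p + 4)(p − 6).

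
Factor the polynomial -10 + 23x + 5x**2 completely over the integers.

Need a pair with product 5·(-10) = -50 and sum 23: that's 25 and -2.
Split the middle term: 5x**2 + 25x - 2x - 10 = 5x(x + 5) - 2(x + 5).

(5x - 2)(x + 5)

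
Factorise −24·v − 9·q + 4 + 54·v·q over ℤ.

Group as (54·v·q − 24·v) + (−9·q + 4) = 6·v·(9·q − 4) − (9·q − 4).
Both groups share the factor (9·q − 4).

(6·v − 1)·(9·q − 4)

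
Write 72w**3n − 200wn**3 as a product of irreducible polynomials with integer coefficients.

Every term has a factor of 8wn. Then 9w**2 − 25n**2 = (3w)² − (5n)².

8nw(3w − 5n)(3w + 5n)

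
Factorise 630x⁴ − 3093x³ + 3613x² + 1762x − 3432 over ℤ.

(3x − 4)(5x − 13)(6x − 11)(7x + 6)

Among the possible rational roots, x = 4/3 is a root, giving the factor (3x − 4) and quotient 210x³ − 751x² + 203x + 858.
Continuing, x = −6/7 is a root, giving the factor (7x + 6) and quotient 30x² − 133x + 143.
The remaining quadratic factors as (6x − 11)(5x − 13).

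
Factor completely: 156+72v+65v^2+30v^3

(6v+13)(5v^2+12)

Group as (30v^3+72v) + (65v^2+156) = 6v(5v^2+12) + 13(5v^2+12).
Both groups share the factor (5v^2+12).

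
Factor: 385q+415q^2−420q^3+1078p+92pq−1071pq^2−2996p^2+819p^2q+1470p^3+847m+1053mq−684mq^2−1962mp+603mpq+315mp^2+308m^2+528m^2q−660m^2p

Group: 11m(−60mp+48mq+28m+105p^2+21pq−214p−84q^2+83q+77) + (14p+5q)(−60mp+48mq+28m+105p^2+21pq−214p−84q^2+83q+77); both groups contain (−60mp+48mq+28m+105p^2+21pq−214p−84q^2+83q+77), so (11m+14p+5q) is a factor with cofactor −60mp+48mq+28m+105p^2+21pq−214p−84q^2+83q+77.
The cofactor groups again: −60mp+48mq+28m+105p^2+21pq−214p−84q^2+83q+77 = −4m(15p−12q−7) + (7p+7q−11)(15p−12q−7); both groups contain (15p−12q−7), giving −(4m−7p−7q+11)(15p−12q−7).

−(11m+14p+5q)(15p−12q−7)(4m−7p−7q+11)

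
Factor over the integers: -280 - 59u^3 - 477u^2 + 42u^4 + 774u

Trying the rational-root candidates, u = 1 is a root, so (u - 1) is a factor; dividing leaves 42u^3 - 17u^2 - 494u + 280.
Next, u = -7/2 is a root, so (2u + 7) divides it; the quotient is 21u^2 - 82u + 40.
The remaining quadratic factors as (3u - 10)(7u - 4).

(2u + 7)(3u - 10)(7u - 4)(u - 1)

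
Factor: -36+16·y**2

4·(2·y+3)·(2·y-3)

Pull out the common factor 4; 4·y**2-9 is a difference of squares.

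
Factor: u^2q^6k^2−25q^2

Factor out q^2 first: what remains is u^2q^4k^2−25.
Recognize a difference of squares with the parts uq^2k and 5.

q^2(uq^2k+5)(uq^2k−5)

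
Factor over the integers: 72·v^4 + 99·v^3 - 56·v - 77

Group as (72·v^4 - 56·v) + (99·v^3 - 77) = 8·v·(9·v^3 - 7) + 11·(9·v^3 - 7).
Both groups share the factor (9·v^3 - 7).

(8·v + 11)·(9·v^3 - 7)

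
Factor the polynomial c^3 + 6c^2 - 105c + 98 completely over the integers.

(c + 14)(c - 1)(c - 7)

Among the possible rational roots, c = -14 is a root, giving the factor (c + 14) and quotient c^2 - 8c + 7.
The remaining quadratic factors as (c - 7)(c - 1).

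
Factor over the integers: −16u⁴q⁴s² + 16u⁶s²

16s²u⁴(u − q²)(u + q²)

Every term has a factor of 16u⁴s²; factoring it out leaves u² − q⁴.
Recognize a difference of squares with the parts u and q².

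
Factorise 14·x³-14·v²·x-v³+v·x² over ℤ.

-(v+14·x)·(v+x)·(v-x)

Group: v·(-v²-13·v·x+14·x²) + x·(-v²-13·v·x+14·x²); both groups contain (-v²-13·v·x+14·x²), so (v+x) is a factor with cofactor -v²-13·v·x+14·x².
The cofactor groups again: -v²-13·v·x+14·x² = -v·(v-x) - 14·x·(v-x); both groups contain (v-x), giving -(v+14·x)·(v-x).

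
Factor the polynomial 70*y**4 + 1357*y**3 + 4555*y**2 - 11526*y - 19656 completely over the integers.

(2*y + 13)*(5*y - 12)*(7*y + 9)*(y + 14)

Among the possible rational roots, y = -13/2 is a root, so (2*y + 13) is a factor; dividing leaves 35*y**3 + 451*y**2 - 654*y - 1512.
Next, y = -14 is a root, giving the factor (y + 14) and quotient 35*y**2 - 39*y - 108.
The remaining quadratic factors as (7*y + 9)(5*y - 12).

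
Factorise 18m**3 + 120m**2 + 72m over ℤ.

Pull out the common factor 6m, then factor the remaining trinomial.

6m(3m + 2)(m + 6)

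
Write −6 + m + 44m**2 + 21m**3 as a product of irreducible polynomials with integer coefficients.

(3m − 1)(7m + 3)(m + 2)

Trying the rational-root candidates, m = −2 is a root, so (m + 2) is a factor; dividing leaves 21m**2 + 2m − 3.
The remaining quadratic factors as (3m − 1)(7m + 3).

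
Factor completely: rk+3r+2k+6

(k+3)(r+2)

Group as (rk+3r) + (2k+6) = r(k+3) + 2(k+3).
Both groups share the factor (k+3).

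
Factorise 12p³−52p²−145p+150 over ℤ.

Among the possible rational roots, p = 5/6 is a root, so (6p−5) is a factor; dividing leaves 2p²−7p−30.
The remaining quadratic factors as (2p+5)(p−6).

(2p+5)(6p−5)(p−6)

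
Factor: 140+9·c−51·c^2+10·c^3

Among the possible rational roots, c = 4 is a root, so (c−4) is a factor; dividing leaves 10·c^2−11·c−35.
The remaining quadratic factors as (2·c−5)(5·c+7).

(2·c−5)·(5·c+7)·(c−4)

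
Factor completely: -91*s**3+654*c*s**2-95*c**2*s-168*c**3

-(3*c+7*s)*(7*c-s)*(8*c-13*s)

Group: 8*c*(-21*c**2-46*c*s+7*s**2) - 13*s*(-21*c**2-46*c*s+7*s**2); both groups contain (-21*c**2-46*c*s+7*s**2), so (8*c-13*s) is a factor with cofactor -21*c**2-46*c*s+7*s**2.
The cofactor groups again: -21*c**2-46*c*s+7*s**2 = -3*c*(7*c-s) - 7*s*(7*c-s); both groups contain (7*c-s), giving -(3*c+7*s)*(7*c-s).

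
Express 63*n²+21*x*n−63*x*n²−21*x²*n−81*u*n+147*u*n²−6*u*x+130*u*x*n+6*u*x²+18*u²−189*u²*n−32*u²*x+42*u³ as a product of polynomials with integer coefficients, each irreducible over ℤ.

(3*u−x−3*n)*(2*u−7*n)*(7*u−3*x+3)

Group: 2*u*(21*u²−16*u*x−21*u*n+9*u+3*x²+9*x*n−3*x−9*n) − 7*n*(21*u²−16*u*x−21*u*n+9*u+3*x²+9*x*n−3*x−9*n); both groups contain (21*u²−16*u*x−21*u*n+9*u+3*x²+9*x*n−3*x−9*n), so (2*u−7*n) is a factor with cofactor 21*u²−16*u*x−21*u*n+9*u+3*x²+9*x*n−3*x−9*n.
The cofactor groups again: 21*u²−16*u*x−21*u*n+9*u+3*x²+9*x*n−3*x−9*n = 3*u*(7*u−3*x+3) + (−x−3*n)*(7*u−3*x+3); both groups contain (7*u−3*x+3), giving (3*u−x−3*n)*(7*u−3*x+3).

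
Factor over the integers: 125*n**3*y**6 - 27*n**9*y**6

-n**3*y**6*(3*n**2 - 5)*(9*n**4 + 15*n**2 + 25)

Factor out n**3*y**6 first: what remains is -27*n**6 + 125.
Recognize a difference of cubes with the parts 5 and 3*n**2.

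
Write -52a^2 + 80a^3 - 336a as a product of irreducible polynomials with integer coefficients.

Pull out the common factor 4a, then factor the remaining trinomial.

4a(4a + 7)(5a - 12)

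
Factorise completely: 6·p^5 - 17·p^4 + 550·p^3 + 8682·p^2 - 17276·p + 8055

(6·p - 5)·(p + 9)·(p - 1)·(p^2 - 10·p + 179)

By the rational root theorem, p = -9 is a root, giving the factor (p + 9) and quotient 6·p^4 - 71·p^3 + 1189·p^2 - 2019·p + 895.
Then p = 1 is a root, so (p - 1) divides it; the quotient is 6·p^3 - 65·p^2 + 1124·p - 895.
Next, p = 5/6 is a root, so (6·p - 5) divides it; the quotient is p^2 - 10·p + 179.
The quadratic p^2 - 10·p + 179 has discriminant -616 < 0 and is irreducible over ℤ.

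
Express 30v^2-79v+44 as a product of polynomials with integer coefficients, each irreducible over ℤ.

Need a pair with product 30·44 = 1320 and sum -79: that's -24 and -55.
Split the middle term: 30v^2-24v - 55v+44 = 6v(5v-4) - 11(5v-4).

(5v-4)(6v-11)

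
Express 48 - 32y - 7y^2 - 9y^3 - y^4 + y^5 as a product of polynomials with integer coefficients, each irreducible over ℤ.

Among the possible rational roots, y = 4 is a root, so (y - 4) divides it; the quotient is y^4 + 3y^3 + 3y^2 + 5y - 12.
Next, y = -3 is a root, so (y + 3) is a factor; dividing leaves y^3 + 3y - 4.
Continuing, y = 1 is a root, so (y - 1) is a factor; dividing leaves y^2 + y + 4.
The quadratic y^2 + y + 4 has discriminant -15 < 0 and is irreducible over ℤ.

(y + 3)(y - 1)(y - 4)(y^2 + y + 4)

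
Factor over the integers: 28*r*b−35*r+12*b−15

Group as (28*r*b−35*r) + (12*b−15) = 7*r*(4*b−5) + 3*(4*b−5).
Both groups share the factor (4*b−5).

(4*b−5)*(7*r+3)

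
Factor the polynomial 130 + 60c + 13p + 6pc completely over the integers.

Group as (6pc + 13p) + (60c + 130) = p(6c + 13) + 10(6c + 13).
Both groups share the factor (6c + 13).

(6c + 13)(p + 10)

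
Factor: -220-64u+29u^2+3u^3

By the rational root theorem, u = 10/3 is a root, giving the factor (3u-10) and quotient u^2+13u+22.
The remaining quadratic factors as (u+11)(u+2).

(3u-10)(u+11)(u+2)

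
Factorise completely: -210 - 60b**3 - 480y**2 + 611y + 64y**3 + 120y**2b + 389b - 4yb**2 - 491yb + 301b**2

(8y - 5b - 7)(8y + 12b - 5)(y + b - 6)

Group: 8y(8y**2 + 20yb - 53y + 12b**2 - 77b + 30) + (-5b - 7)(8y**2 + 20yb - 53y + 12b**2 - 77b + 30); both groups contain (8y**2 + 20yb - 53y + 12b**2 - 77b + 30), so (8y - 5b - 7) is a factor with cofactor 8y**2 + 20yb - 53y + 12b**2 - 77b + 30.
The cofactor groups again: 8y**2 + 20yb - 53y + 12b**2 - 77b + 30 = y(8y + 12b - 5) + (b - 6)(8y + 12b - 5); both groups contain (8y + 12b - 5), giving (y + b - 6)(8y + 12b - 5).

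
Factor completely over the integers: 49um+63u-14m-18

(7m+9)(7u-2)

Group as (49um+63u) + (-14m-18) = 7u(7m+9) - 2(7m+9).
Both groups share the factor (7m+9).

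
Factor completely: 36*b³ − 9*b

9*b*(2*b + 1)*(2*b − 1)

Pull out the common factor 9*b; 4*b² − 1 is a difference of squares.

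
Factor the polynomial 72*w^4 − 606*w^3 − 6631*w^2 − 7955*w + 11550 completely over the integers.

(3*w + 14)*(4*w + 11)*(6*w − 5)*(w − 15)

Trying the rational-root candidates, w = −14/3 is a root, so (3*w + 14) is a factor; dividing leaves 24*w^3 − 314*w^2 − 745*w + 825.
Next, w = 15 is a root, so (w − 15) divides it; the quotient is 24*w^2 + 46*w − 55.
The remaining quadratic factors as (4*w + 11)(6*w − 5).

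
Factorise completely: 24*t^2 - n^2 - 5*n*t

Group: -n*(n + 8*t) + 3*t*(n + 8*t); both groups contain (n + 8*t).

-(n + 8*t)*(n - 3*t)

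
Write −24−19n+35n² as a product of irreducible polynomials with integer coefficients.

Need a pair with product 35·(−24) = −840 and sum −19: that's −40 and 21.
Split the middle term: 35n²−40n + 21n−24 = 5n(7n−8) + 3(7n−8).

(5n+3)(7n−8)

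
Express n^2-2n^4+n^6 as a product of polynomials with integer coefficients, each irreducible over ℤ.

n^2(n+1)^2(n-1)^2

Factor out n^2 first: what remains is n^4-2n^2+1.
Recognize a perfect-square trinomial with the parts 1 and n^2.
-n^2+1 is again a difference of squares: (-n+1)(n+1).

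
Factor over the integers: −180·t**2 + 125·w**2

Factor out 5, leaving 25·w**2 − 36·t**2, which is a difference of two squares.

5·(5·w − 6·t)·(5·w + 6·t)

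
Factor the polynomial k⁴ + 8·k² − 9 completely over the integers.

Substitute u = k² to get a quadratic in u, then factor.
k² + 9 is irreducible over ℤ (sum of squares).
k² − 1 is a difference of squares.

(k + 1)·(k − 1)·(k² + 9)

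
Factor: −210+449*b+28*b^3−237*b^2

(4*b−7)*(7*b−5)*(b−6)

By the rational root theorem, b = 6 is a root, so (b−6) is a factor; dividing leaves 28*b^2−69*b+35.
The remaining quadratic factors as (4*b−7)(7*b−5).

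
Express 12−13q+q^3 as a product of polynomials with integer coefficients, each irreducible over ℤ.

(q+4)(q−1)(q−3)

Testing divisors of the constant over divisors of the leading coefficient, q = 1 is a root, so (q−1) is a factor; dividing leaves q^2+q−12.
The remaining quadratic factors as (q+4)(q−3).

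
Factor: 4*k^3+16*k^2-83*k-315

Trying the rational-root candidates, k = -5 is a root, giving the factor (k+5) and quotient 4*k^2-4*k-63.
The remaining quadratic factors as (2*k+7)(2*k-9).

(2*k+7)*(2*k-9)*(k+5)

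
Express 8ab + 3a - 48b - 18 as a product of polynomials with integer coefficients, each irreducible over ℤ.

(8b + 3)(a - 6)

Group as (8ab + 3a) + (-48b - 18) = a(8b + 3) - 6(8b + 3).
Both groups share the factor (8b + 3).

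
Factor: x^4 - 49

Substitute u = x^2 to get a quadratic in u, then factor.
x^2 + 7 is irreducible over ℤ (always positive, so no real roots).
x^2 - 7 is irreducible over ℤ (7 is not a perfect square).

(x^2 + 7)(x^2 - 7)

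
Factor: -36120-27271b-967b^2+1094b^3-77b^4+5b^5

Testing divisors of the constant over divisors of the leading coefficient, b = -8/5 is a root, so (5b+8) divides it; the quotient is b^4-17b^3+246b^2-587b-4515.
Then b = -3 is a root, so (b+3) divides it; the quotient is b^3-20b^2+306b-1505.
Continuing, b = 7 is a root, so (b-7) divides it; the quotient is b^2-13b+215.
The quadratic b^2-13b+215 has discriminant -691 < 0 and is irreducible over ℤ.

(5b+8)(b+3)(b-7)(b^2-13b+215)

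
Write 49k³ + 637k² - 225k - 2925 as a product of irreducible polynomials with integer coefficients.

(7k + 15)(7k - 15)(k + 13)

By the rational root theorem, k = 15/7 is a root, giving the factor (7k - 15) and quotient 7k² + 106k + 195.
The remaining quadratic factors as (7k + 15)(k + 13).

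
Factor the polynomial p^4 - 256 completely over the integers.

(p)⁴ − (4)⁴ = ((p)² − (4)²)((p)² + (4)²); the first factor splits again, the second (p^2 + 16) is irreducible.

(p + 4)(p - 4)(p^2 + 16)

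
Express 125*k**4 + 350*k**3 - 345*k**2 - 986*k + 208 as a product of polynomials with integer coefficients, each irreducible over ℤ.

Testing divisors of the constant over divisors of the leading coefficient, k = 1/5 is a root, giving the factor (5*k - 1) and quotient 25*k**3 + 75*k**2 - 54*k - 208.
Then k = 8/5 is a root, so (5*k - 8) is a factor; dividing leaves 5*k**2 + 23*k + 26.
The remaining quadratic factors as (k + 2)(5*k + 13).

(5*k + 13)*(5*k - 1)*(5*k - 8)*(k + 2)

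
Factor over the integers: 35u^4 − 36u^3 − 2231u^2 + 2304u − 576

(5u − 3)(7u − 3)(u + 8)(u − 8)

Testing divisors of the constant over divisors of the leading coefficient, u = −8 is a root, so (u + 8) divides it; the quotient is 35u^3 − 316u^2 + 297u − 72.
Then u = 3/5 is a root, giving the factor (5u − 3) and quotient 7u^2 − 59u + 24.
The remaining quadratic factors as (7u − 3)(u − 8).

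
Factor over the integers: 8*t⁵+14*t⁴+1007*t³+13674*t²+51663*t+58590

(2*t+7)*(4*t+9)*(t+5)*(t²−9*t+186)

Among the possible rational roots, t = −7/2 is a root, giving the factor (2*t+7) and quotient 4*t⁴−7*t³+528*t²+4989*t+8370.
Then t = −5 is a root, so (t+5) is a factor; dividing leaves 4*t³−27*t²+663*t+1674.
Then t = −9/4 is a root, so (4*t+9) divides it; the quotient is t²−9*t+186.
The quadratic t²−9*t+186 has discriminant −663 < 0 and is irreducible over ℤ.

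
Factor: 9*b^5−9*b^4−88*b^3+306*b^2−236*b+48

(3*b−1)*(3*b−2)*(b+4)*(b^2−4*b+6)

Trying the rational-root candidates, b = 1/3 is a root, giving the factor (3*b−1) and quotient 3*b^4−2*b^3−30*b^2+92*b−48.
Next, b = −4 is a root, so (b+4) divides it; the quotient is 3*b^3−14*b^2+26*b−12.
Then b = 2/3 is a root, so (3*b−2) is a factor; dividing leaves b^2−4*b+6.
The quadratic b^2−4*b+6 has discriminant −8 < 0 and is irreducible over ℤ.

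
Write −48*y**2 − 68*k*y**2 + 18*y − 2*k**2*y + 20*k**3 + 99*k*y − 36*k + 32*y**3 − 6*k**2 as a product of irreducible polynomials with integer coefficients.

(2*k + 4*y − 3)*(2*k − y)*(5*k − 8*y + 6)

Group: 5*k*(4*k**2 + 6*k*y − 6*k − 4*y**2 + 3*y) + (−8*y + 6)*(4*k**2 + 6*k*y − 6*k − 4*y**2 + 3*y); both groups contain (4*k**2 + 6*k*y − 6*k − 4*y**2 + 3*y), so (5*k − 8*y + 6) is a factor with cofactor 4*k**2 + 6*k*y − 6*k − 4*y**2 + 3*y.
The cofactor groups again: 4*k**2 + 6*k*y − 6*k − 4*y**2 + 3*y = 2*k*(2*k − y) + (4*y − 3)*(2*k − y); both groups contain (2*k − y), giving (2*k + 4*y − 3)*(2*k − y).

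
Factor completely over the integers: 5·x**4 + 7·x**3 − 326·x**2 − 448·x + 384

By the rational root theorem, x = 8 is a root, so (x − 8) divides it; the quotient is 5·x**3 + 47·x**2 + 50·x − 48.
Continuing, x = −2 is a root, so (x + 2) divides it; the quotient is 5·x**2 + 37·x − 24.
The remaining quadratic factors as (x + 8)(5·x − 3).

(5·x − 3)·(x + 2)·(x + 8)·(x − 8)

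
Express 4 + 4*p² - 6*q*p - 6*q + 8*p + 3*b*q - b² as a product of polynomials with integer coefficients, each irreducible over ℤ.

-(b - 3*q + 2*p + 2)*(b - 2*p - 2)

Group: -b*(b - 3*q + 2*p + 2) + (2*p + 2)*(b - 3*q + 2*p + 2); both groups contain (b - 3*q + 2*p + 2).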